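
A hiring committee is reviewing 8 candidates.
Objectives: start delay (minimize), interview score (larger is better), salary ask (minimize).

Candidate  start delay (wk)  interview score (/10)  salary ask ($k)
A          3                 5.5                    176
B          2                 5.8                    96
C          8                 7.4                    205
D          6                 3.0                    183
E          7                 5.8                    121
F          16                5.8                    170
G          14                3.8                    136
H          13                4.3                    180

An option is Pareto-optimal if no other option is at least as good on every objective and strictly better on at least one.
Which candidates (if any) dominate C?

A: worse on interview score (5.5 vs 7.4).
B: worse on interview score (5.8 vs 7.4).
D: worse on interview score (3.0 vs 7.4).
E: worse on interview score (5.8 vs 7.4).
F: worse on start delay (16 vs 8).
G: worse on start delay (14 vs 8).
H: worse on start delay (13 vs 8).
No option dominates C.

none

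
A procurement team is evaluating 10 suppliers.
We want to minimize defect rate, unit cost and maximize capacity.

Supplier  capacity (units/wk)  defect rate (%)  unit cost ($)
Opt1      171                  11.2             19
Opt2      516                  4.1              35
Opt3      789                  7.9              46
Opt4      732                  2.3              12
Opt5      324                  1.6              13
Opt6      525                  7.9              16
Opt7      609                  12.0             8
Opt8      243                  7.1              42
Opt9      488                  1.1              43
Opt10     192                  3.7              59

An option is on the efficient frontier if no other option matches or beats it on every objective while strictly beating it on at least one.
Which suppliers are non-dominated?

Opt3, Opt4, Opt5, Opt7, Opt9

Opt1: dominated by Opt4 (capacity 732≥171, defect rate 2.3≤11.2, unit cost 12≤19).
Opt2: dominated by Opt4 (capacity 732≥516, defect rate 2.3≤4.1, unit cost 12≤35).
Opt3: not dominated (best capacity).
Opt4: not dominated.
Opt5: not dominated.
Opt6: dominated by Opt4 (capacity 732≥525, defect rate 2.3≤7.9, unit cost 12≤16).
Opt7: not dominated (best unit cost).
Opt8: dominated by Opt2 (capacity 516≥243, defect rate 4.1≤7.1, unit cost 35≤42).
Opt9: not dominated (best defect rate).
Opt10: dominated by Opt4 (capacity 732≥192, defect rate 2.3≤3.7, unit cost 12≤59).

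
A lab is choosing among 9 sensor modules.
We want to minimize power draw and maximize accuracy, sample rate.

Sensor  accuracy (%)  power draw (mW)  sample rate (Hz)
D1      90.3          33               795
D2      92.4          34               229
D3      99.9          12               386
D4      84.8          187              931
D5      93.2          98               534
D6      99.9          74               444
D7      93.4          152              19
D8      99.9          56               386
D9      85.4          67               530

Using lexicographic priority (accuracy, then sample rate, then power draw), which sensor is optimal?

First maximize accuracy: best is 99.9, kept {D3, D6, D8}.
Then maximize sample rate: best is 444, kept {D6}.

D6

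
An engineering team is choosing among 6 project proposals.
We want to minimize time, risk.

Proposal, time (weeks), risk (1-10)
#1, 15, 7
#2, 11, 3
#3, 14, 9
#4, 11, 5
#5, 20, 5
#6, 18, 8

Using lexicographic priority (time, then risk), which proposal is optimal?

First minimize time: best is 11, kept {#2, #4}.
Then minimize risk: best is 3, kept {#2}.

#2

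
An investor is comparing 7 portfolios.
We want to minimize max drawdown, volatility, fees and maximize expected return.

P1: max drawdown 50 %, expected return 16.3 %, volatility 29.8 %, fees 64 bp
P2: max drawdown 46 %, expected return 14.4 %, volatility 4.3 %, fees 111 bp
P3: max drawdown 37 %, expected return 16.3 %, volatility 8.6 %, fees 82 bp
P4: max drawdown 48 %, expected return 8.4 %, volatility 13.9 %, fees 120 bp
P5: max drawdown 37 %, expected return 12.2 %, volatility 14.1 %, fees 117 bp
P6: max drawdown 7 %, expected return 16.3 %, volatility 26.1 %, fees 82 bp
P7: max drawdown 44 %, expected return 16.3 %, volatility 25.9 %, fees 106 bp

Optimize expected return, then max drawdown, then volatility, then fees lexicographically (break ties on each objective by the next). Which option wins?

First maximize expected return: best is 16.3, kept {P1, P3, P6, P7}.
Then minimize max drawdown: best is 7, kept {P6}.

P6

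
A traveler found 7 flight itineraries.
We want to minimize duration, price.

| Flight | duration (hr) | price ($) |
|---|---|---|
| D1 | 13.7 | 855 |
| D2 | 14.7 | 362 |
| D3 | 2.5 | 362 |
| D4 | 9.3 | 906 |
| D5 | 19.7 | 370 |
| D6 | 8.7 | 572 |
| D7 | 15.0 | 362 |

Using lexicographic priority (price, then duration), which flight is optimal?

D3

First minimize price: best is 362, kept {D2, D3, D7}.
Then minimize duration: best is 2.5, kept {D3}.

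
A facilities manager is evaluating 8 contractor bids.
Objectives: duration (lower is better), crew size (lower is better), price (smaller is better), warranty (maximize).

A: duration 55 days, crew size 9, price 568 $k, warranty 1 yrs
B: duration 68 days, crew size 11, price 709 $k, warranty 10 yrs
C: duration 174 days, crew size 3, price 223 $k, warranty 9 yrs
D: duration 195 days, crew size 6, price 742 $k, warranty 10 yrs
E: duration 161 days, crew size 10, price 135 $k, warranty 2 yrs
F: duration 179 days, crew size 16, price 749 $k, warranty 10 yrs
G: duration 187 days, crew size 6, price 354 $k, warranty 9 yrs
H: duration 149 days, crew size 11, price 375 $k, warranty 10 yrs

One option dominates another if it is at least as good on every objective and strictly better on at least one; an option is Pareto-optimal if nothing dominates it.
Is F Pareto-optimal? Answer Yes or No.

B vs F: duration 68≤179, crew size 11≤16, price 709≤749, warranty 10≥10 — B is at least as good on every objective and strictly better on at least one, so B dominates F.

No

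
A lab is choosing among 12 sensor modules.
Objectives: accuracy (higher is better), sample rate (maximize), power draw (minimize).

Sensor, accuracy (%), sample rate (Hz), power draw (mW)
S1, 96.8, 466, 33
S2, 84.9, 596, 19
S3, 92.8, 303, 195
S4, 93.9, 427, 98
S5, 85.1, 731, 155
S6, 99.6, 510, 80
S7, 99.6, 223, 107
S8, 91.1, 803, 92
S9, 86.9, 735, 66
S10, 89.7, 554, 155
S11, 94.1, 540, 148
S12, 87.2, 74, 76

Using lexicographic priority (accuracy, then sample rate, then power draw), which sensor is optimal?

First maximize accuracy: best is 99.6, kept {S6, S7}.
Then maximize sample rate: best is 510, kept {S6}.

S6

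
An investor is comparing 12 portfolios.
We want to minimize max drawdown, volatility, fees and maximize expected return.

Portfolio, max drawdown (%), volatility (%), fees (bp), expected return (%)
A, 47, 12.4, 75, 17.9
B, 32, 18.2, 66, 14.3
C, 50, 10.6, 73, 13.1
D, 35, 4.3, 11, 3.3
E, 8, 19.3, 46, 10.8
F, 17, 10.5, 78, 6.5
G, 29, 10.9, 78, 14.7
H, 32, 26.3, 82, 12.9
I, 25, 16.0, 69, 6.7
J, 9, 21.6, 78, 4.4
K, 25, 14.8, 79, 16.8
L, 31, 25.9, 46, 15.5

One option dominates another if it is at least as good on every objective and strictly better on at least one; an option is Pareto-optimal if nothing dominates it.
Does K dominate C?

No

K vs C: K is worse on volatility (14.8 vs 10.6), so it does not dominate C.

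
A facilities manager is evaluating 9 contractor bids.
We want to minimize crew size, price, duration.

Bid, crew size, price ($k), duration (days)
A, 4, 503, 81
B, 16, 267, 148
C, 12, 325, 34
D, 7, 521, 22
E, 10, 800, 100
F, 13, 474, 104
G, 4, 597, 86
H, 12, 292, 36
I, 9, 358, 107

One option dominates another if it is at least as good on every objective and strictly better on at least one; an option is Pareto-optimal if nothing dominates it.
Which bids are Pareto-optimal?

A: not dominated.
B: not dominated (best price).
C: not dominated.
D: not dominated (best duration).
E: dominated by A (crew size 4≤10, price 503≤800, duration 81≤100).
F: dominated by C (crew size 12≤13, price 325≤474, duration 34≤104).
G: dominated by A (crew size 4≤4, price 503≤597, duration 81≤86).
H: not dominated.
I: not dominated.

A, B, C, D, H, I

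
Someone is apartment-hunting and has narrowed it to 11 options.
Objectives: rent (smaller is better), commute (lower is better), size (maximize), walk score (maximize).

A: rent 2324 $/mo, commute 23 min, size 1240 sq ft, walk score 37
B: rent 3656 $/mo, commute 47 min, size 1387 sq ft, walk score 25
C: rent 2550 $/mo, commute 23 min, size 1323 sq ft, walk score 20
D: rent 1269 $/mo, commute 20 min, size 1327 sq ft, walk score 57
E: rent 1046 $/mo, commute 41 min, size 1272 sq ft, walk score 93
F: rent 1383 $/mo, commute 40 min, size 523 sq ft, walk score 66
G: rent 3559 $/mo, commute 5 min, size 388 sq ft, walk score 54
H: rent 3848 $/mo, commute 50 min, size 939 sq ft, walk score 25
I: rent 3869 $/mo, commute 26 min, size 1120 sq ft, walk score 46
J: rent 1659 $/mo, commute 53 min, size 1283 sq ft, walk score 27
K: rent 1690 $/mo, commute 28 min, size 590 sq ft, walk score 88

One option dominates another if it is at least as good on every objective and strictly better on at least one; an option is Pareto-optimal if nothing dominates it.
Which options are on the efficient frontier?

A: dominated by D (rent 1269≤2324, commute 20≤23, size 1327≥1240, walk score 57≥37).
B: not dominated (best size).
C: dominated by D (rent 1269≤2550, commute 20≤23, size 1327≥1323, walk score 57≥20).
D: not dominated.
E: not dominated (best rent).
F: not dominated.
G: not dominated (best commute).
H: dominated by A (rent 2324≤3848, commute 23≤50, size 1240≥939, walk score 37≥25).
I: dominated by D (rent 1269≤3869, commute 20≤26, size 1327≥1120, walk score 57≥46).
J: dominated by D (rent 1269≤1659, commute 20≤53, size 1327≥1283, walk score 57≥27).
K: not dominated.

B, D, E, F, G, K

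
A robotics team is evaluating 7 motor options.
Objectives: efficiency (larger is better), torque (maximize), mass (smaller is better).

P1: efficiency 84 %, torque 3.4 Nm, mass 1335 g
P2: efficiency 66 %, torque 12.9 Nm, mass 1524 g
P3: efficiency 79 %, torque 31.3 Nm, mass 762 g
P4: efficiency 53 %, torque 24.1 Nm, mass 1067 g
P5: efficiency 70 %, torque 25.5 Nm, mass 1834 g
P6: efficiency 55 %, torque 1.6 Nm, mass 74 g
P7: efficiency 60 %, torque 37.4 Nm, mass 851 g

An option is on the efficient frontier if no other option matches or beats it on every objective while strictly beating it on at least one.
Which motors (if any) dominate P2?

P3: efficiency 79≥66, torque 31.3≥12.9, mass 762≤1524 — dominates P2.
Others (P1, P4, P5, P6, P7) are each worse than P2 on at least one objective.

P3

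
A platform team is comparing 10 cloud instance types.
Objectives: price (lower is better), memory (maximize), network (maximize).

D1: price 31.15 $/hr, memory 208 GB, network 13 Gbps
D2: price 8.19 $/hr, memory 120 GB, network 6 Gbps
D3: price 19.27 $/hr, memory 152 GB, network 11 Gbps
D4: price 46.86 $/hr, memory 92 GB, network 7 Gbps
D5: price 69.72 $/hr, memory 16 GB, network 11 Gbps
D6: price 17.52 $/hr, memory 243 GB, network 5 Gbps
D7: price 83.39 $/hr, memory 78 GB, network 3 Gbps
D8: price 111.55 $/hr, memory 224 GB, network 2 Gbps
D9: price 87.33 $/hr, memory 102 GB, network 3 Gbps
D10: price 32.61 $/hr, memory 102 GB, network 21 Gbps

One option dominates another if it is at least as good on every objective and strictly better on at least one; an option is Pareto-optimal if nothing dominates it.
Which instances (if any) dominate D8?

D6: price 17.52≤111.55, memory 243≥224, network 5≥2 — dominates D8.
Others (D1, D2, D3, D4, D5, D7, D9, D10) are each worse than D8 on at least one objective.

D6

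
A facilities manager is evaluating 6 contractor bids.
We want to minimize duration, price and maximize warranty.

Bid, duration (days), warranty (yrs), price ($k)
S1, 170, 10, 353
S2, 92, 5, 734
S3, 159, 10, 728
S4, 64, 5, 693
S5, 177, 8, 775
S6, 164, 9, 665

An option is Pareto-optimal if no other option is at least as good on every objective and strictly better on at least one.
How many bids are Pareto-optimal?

4

S1: not dominated (best price).
S2: dominated by S4 (duration 64≤92, warranty 5≥5, price 693≤734).
S3: not dominated.
S4: not dominated (best duration).
S5: dominated by S1 (duration 170≤177, warranty 10≥8, price 353≤775).
S6: not dominated.
Pareto-optimal: S1, S3, S4, S6 → 4.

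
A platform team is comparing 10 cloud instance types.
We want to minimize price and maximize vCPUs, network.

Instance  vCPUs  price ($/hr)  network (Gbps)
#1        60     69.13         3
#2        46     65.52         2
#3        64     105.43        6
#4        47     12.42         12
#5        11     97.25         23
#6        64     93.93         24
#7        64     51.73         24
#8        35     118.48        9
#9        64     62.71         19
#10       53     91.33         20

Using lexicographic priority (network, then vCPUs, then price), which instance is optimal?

First maximize network: best is 24, kept {#6, #7}.
Then maximize vCPUs: best is 64, kept {#6, #7}.
Then minimize price: best is 51.73, kept {#7}.

#7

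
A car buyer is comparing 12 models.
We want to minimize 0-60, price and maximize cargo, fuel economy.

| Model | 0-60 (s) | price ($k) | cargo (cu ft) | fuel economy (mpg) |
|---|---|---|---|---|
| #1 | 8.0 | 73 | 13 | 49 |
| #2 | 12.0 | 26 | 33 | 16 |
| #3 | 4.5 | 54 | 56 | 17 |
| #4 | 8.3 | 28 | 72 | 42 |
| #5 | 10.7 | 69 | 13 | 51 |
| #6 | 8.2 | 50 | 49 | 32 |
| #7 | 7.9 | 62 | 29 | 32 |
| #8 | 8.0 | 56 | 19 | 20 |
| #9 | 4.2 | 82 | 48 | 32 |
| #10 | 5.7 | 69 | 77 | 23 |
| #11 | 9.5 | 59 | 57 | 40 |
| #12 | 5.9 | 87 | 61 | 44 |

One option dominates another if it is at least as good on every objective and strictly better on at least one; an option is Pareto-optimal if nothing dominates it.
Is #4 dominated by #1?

No

#1 vs #4: #1 is worse on price (73 vs 28), so it does not dominate #4.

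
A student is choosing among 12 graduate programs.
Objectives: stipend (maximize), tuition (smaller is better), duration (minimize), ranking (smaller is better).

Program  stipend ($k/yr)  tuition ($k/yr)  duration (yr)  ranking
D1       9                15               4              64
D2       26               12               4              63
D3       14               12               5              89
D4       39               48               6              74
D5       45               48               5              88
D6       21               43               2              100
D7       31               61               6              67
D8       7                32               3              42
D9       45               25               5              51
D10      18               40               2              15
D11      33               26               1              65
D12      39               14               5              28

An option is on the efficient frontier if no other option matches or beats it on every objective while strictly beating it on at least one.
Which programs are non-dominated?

D1: dominated by D2 (stipend 26≥9, tuition 12≤15, duration 4≤4, ranking 63≤64).
D2: not dominated.
D3: dominated by D2 (stipend 26≥14, tuition 12≤12, duration 4≤5, ranking 63≤89).
D4: dominated by D9 (stipend 45≥39, tuition 25≤48, duration 5≤6, ranking 51≤74).
D5: dominated by D9 (stipend 45≥45, tuition 25≤48, duration 5≤5, ranking 51≤88).
D6: dominated by D11 (stipend 33≥21, tuition 26≤43, duration 1≤2, ranking 65≤100).
D7: dominated by D9 (stipend 45≥31, tuition 25≤61, duration 5≤6, ranking 51≤67).
D8: not dominated.
D9: not dominated.
D10: not dominated (best ranking).
D11: not dominated (best duration).
D12: not dominated.

D2, D8, D9, D10, D11, D12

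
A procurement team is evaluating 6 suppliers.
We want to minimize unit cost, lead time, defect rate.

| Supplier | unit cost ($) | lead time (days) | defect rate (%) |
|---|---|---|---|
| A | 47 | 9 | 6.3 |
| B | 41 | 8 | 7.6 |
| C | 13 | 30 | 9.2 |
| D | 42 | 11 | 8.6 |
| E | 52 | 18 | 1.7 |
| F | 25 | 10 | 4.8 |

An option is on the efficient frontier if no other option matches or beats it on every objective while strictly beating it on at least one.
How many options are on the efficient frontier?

A: not dominated.
B: not dominated (best lead time).
C: not dominated (best unit cost).
D: dominated by B (unit cost 41≤42, lead time 8≤11, defect rate 7.6≤8.6).
E: not dominated (best defect rate).
F: not dominated.
Pareto-optimal: A, B, C, E, F → 5.

5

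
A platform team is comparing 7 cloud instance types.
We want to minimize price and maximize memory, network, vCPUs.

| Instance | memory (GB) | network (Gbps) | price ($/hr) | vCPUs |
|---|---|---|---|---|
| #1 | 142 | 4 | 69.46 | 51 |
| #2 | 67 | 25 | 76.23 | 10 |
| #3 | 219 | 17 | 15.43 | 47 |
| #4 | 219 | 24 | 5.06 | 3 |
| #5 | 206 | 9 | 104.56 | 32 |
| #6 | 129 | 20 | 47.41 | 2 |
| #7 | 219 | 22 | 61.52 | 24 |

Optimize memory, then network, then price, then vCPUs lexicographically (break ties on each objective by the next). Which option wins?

First maximize memory: best is 219, kept {#3, #4, #7}.
Then maximize network: best is 24, kept {#4}.

#4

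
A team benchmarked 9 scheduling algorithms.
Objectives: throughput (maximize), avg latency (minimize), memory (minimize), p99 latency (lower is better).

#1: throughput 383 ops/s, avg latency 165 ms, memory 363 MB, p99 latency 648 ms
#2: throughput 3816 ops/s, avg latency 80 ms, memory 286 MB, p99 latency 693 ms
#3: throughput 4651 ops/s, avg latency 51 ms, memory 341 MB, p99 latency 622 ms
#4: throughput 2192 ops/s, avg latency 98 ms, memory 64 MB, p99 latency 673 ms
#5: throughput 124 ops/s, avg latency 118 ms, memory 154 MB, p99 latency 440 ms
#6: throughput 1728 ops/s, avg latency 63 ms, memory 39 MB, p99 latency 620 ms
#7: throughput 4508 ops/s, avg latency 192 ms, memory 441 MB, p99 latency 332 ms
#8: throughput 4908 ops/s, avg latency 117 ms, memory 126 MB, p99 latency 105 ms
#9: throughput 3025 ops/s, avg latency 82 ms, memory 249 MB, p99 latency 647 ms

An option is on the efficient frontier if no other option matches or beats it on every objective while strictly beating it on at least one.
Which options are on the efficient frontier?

#2, #3, #4, #6, #8, #9

#1: dominated by #3 (throughput 4651≥383, avg latency 51≤165, memory 341≤363, p99 latency 622≤648).
#2: not dominated.
#3: not dominated (best avg latency).
#4: not dominated.
#5: dominated by #8 (throughput 4908≥124, avg latency 117≤118, memory 126≤154, p99 latency 105≤440).
#6: not dominated (best memory).
#7: dominated by #8 (throughput 4908≥4508, avg latency 117≤192, memory 126≤441, p99 latency 105≤332).
#8: not dominated (best throughput).
#9: not dominated.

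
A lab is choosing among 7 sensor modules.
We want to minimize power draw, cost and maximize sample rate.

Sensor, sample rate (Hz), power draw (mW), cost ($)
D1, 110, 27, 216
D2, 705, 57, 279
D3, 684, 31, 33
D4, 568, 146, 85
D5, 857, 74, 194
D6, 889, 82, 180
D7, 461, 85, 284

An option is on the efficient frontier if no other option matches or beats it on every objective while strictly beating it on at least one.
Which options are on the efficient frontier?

D1: not dominated (best power draw).
D2: not dominated.
D3: not dominated (best cost).
D4: dominated by D3 (sample rate 684≥568, power draw 31≤146, cost 33≤85).
D5: not dominated.
D6: not dominated (best sample rate).
D7: dominated by D2 (sample rate 705≥461, power draw 57≤85, cost 279≤284).

D1, D2, D3, D5, D6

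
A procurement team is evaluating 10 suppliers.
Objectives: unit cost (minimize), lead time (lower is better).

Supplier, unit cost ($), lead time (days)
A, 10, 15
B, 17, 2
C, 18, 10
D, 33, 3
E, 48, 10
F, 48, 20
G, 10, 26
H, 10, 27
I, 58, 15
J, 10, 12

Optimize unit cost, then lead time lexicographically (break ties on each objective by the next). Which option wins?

J

First minimize unit cost: best is 10, kept {A, G, H, J}.
Then minimize lead time: best is 12, kept {J}.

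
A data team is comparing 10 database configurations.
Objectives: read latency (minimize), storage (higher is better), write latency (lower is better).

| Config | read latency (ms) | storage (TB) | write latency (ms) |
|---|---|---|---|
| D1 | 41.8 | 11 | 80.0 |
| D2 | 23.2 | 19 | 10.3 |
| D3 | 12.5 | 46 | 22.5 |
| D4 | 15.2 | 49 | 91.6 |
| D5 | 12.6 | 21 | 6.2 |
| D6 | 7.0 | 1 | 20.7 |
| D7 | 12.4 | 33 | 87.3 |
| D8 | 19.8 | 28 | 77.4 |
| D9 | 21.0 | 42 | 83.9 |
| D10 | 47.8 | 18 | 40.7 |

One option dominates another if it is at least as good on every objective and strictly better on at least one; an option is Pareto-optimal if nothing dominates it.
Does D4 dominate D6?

No

D4 vs D6: D4 is worse on read latency (15.2 vs 7.0), so it does not dominate D6.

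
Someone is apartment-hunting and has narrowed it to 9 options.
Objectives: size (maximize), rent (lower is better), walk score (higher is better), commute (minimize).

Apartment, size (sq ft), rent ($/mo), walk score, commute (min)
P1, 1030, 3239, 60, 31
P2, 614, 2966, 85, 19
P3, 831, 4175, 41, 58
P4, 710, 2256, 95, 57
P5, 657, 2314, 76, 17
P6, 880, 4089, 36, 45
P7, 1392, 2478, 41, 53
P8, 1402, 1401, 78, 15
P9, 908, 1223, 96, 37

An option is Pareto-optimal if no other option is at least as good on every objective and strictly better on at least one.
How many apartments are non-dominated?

3

P1: dominated by P8 (size 1402≥1030, rent 1401≤3239, walk score 78≥60, commute 15≤31).
P2: not dominated.
P3: dominated by P1 (size 1030≥831, rent 3239≤4175, walk score 60≥41, commute 31≤58).
P4: dominated by P9 (size 908≥710, rent 1223≤2256, walk score 96≥95, commute 37≤57).
P5: dominated by P8 (size 1402≥657, rent 1401≤2314, walk score 78≥76, commute 15≤17).
P6: dominated by P1 (size 1030≥880, rent 3239≤4089, walk score 60≥36, commute 31≤45).
P7: dominated by P8 (size 1402≥1392, rent 1401≤2478, walk score 78≥41, commute 15≤53).
P8: not dominated (best size).
P9: not dominated (best rent).
Pareto-optimal: P2, P8, P9 → 3.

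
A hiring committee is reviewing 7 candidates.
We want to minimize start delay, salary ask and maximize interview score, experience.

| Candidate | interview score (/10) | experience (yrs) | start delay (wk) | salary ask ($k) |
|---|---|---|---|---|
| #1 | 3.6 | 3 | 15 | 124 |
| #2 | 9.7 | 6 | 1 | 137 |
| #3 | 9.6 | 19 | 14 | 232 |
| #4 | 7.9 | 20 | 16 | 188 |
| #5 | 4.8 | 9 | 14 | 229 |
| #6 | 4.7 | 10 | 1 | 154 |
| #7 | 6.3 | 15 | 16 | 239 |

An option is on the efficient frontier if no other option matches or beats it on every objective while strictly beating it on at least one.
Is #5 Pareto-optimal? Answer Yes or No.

#1: worse on interview score (3.6 vs 4.8).
#2: worse on experience (6 vs 9).
#3: worse on salary ask (232 vs 229).
#4: worse on start delay (16 vs 14).
#6: worse on interview score (4.7 vs 4.8).
#7: worse on start delay (16 vs 14).
No option is at least as good as #5 on every objective and strictly better on one.

Yes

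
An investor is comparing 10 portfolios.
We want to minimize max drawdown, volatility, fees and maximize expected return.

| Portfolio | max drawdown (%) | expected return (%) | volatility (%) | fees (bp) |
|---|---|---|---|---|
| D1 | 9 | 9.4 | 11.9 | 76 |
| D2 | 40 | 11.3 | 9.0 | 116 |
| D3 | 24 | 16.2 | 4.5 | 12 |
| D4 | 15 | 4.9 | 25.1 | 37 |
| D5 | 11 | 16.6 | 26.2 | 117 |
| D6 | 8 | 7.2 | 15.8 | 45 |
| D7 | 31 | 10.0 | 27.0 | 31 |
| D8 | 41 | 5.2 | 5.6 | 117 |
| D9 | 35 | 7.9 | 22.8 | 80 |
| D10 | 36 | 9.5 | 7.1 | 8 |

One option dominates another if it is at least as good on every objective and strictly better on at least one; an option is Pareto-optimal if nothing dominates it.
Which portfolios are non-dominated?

D1: not dominated.
D2: dominated by D3 (max drawdown 24≤40, expected return 16.2≥11.3, volatility 4.5≤9.0, fees 12≤116).
D3: not dominated (best volatility).
D4: not dominated.
D5: not dominated (best expected return).
D6: not dominated (best max drawdown).
D7: dominated by D3 (max drawdown 24≤31, expected return 16.2≥10.0, volatility 4.5≤27.0, fees 12≤31).
D8: dominated by D3 (max drawdown 24≤41, expected return 16.2≥5.2, volatility 4.5≤5.6, fees 12≤117).
D9: dominated by D1 (max drawdown 9≤35, expected return 9.4≥7.9, volatility 11.9≤22.8, fees 76≤80).
D10: not dominated (best fees).

D1, D3, D4, D5, D6, D10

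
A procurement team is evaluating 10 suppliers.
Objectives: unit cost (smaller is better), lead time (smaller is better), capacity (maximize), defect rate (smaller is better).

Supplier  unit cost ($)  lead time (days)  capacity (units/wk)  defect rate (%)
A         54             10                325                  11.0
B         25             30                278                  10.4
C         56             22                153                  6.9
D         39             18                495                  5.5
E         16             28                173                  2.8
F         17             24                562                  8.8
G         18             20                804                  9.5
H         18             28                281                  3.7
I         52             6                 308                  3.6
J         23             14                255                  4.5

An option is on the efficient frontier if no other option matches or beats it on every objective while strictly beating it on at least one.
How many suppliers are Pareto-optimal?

8

A: not dominated.
B: dominated by F (unit cost 17≤25, lead time 24≤30, capacity 562≥278, defect rate 8.8≤10.4).
C: dominated by D (unit cost 39≤56, lead time 18≤22, capacity 495≥153, defect rate 5.5≤6.9).
D: not dominated.
E: not dominated (best unit cost).
F: not dominated.
G: not dominated (best capacity).
H: not dominated.
I: not dominated (best lead time).
J: not dominated.
Pareto-optimal: A, D, E, F, G, H, I, J → 8.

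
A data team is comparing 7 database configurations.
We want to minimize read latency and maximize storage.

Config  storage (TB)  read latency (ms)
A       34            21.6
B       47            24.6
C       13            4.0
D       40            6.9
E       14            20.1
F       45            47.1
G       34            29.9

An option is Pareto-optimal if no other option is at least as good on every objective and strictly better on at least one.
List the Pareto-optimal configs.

B, C, D

A: dominated by D (storage 40≥34, read latency 6.9≤21.6).
B: not dominated (best storage).
C: not dominated (best read latency).
D: not dominated.
E: dominated by D (storage 40≥14, read latency 6.9≤20.1).
F: dominated by B (storage 47≥45, read latency 24.6≤47.1).
G: dominated by A (storage 34≥34, read latency 21.6≤29.9).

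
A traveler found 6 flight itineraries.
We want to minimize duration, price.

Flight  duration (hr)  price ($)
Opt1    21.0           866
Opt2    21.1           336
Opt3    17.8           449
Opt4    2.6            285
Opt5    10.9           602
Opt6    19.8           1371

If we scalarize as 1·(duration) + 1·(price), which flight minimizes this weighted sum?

Opt1: 1·21.0 + 1·866 = 887.0
Opt2: 1·21.1 + 1·336 = 357.1
Opt3: 1·17.8 + 1·449 = 466.8
Opt4: 1·2.6 + 1·285 = 287.6
Opt5: 1·10.9 + 1·602 = 612.9
Opt6: 1·19.8 + 1·1371 = 1390.8
Lowest: Opt4 at 287.6.

Opt4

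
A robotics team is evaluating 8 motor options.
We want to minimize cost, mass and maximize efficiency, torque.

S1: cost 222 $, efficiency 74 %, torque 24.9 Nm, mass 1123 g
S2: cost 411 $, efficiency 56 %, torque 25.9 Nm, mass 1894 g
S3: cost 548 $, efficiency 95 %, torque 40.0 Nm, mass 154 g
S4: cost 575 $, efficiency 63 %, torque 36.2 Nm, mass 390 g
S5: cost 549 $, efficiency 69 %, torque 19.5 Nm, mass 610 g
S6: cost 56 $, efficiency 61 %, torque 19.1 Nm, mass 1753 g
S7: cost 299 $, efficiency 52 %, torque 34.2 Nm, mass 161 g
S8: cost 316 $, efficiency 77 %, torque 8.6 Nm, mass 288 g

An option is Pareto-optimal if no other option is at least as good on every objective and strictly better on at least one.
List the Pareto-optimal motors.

S1, S2, S3, S6, S7, S8

S1: not dominated.
S2: not dominated.
S3: not dominated (best efficiency).
S4: dominated by S3 (cost 548≤575, efficiency 95≥63, torque 40.0≥36.2, mass 154≤390).
S5: dominated by S3 (cost 548≤549, efficiency 95≥69, torque 40.0≥19.5, mass 154≤610).
S6: not dominated (best cost).
S7: not dominated.
S8: not dominated.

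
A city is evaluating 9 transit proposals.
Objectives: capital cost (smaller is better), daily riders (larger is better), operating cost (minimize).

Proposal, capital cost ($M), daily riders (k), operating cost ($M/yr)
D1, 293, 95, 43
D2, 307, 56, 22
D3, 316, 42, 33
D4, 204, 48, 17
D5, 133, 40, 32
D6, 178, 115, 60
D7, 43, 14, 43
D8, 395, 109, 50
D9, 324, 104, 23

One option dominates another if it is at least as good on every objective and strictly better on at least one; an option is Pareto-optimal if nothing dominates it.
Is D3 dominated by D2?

D2 vs D3: capital cost 307≤316, daily riders 56≥42, operating cost 22≤33 — D2 is at least as good on every objective with at least one strict improvement.

Yes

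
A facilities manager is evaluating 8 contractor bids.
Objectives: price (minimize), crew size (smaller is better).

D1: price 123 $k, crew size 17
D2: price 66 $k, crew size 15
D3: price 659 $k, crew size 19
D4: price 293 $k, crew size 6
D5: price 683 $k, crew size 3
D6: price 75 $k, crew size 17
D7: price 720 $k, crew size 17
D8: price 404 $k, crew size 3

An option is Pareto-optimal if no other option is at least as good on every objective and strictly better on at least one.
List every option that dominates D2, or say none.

D1: worse on price (123 vs 66).
D3: worse on price (659 vs 66).
D4: worse on price (293 vs 66).
D5: worse on price (683 vs 66).
D6: worse on price (75 vs 66).
D7: worse on price (720 vs 66).
D8: worse on price (404 vs 66).
No option dominates D2.

none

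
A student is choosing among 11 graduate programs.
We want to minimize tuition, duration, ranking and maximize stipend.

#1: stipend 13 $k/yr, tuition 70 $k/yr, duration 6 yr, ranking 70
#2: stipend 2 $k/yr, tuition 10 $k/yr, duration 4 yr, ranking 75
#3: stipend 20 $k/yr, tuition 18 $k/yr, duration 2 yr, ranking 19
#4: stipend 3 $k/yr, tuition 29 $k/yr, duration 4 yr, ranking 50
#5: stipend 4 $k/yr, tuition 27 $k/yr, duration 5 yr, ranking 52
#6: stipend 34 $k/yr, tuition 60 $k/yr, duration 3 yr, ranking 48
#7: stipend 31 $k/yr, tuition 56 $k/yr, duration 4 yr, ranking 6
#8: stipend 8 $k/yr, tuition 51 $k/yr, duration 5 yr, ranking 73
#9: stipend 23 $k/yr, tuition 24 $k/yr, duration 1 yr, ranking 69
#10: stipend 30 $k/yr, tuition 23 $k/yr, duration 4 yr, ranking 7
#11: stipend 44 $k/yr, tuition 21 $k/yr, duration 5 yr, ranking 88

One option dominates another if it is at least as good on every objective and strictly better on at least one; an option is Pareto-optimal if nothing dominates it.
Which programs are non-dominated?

#2, #3, #6, #7, #9, #10, #11

#1: dominated by #3 (stipend 20≥13, tuition 18≤70, duration 2≤6, ranking 19≤70).
#2: not dominated (best tuition).
#3: not dominated.
#4: dominated by #3 (stipend 20≥3, tuition 18≤29, duration 2≤4, ranking 19≤50).
#5: dominated by #3 (stipend 20≥4, tuition 18≤27, duration 2≤5, ranking 19≤52).
#6: not dominated.
#7: not dominated (best ranking).
#8: dominated by #3 (stipend 20≥8, tuition 18≤51, duration 2≤5, ranking 19≤73).
#9: not dominated (best duration).
#10: not dominated.
#11: not dominated (best stipend).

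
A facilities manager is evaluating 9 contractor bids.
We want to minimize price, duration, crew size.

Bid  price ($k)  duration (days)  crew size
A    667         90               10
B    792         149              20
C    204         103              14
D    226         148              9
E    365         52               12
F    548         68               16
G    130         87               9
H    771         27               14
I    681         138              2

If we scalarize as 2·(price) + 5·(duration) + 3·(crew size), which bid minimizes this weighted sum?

A: 2·667 + 5·90 + 3·10 = 1814
B: 2·792 + 5·149 + 3·20 = 2389
C: 2·204 + 5·103 + 3·14 = 965
D: 2·226 + 5·148 + 3·9 = 1219
E: 2·365 + 5·52 + 3·12 = 1026
F: 2·548 + 5·68 + 3·16 = 1484
G: 2·130 + 5·87 + 3·9 = 722
H: 2·771 + 5·27 + 3·14 = 1719
I: 2·681 + 5·138 + 3·2 = 2058
Lowest: G at 722.

G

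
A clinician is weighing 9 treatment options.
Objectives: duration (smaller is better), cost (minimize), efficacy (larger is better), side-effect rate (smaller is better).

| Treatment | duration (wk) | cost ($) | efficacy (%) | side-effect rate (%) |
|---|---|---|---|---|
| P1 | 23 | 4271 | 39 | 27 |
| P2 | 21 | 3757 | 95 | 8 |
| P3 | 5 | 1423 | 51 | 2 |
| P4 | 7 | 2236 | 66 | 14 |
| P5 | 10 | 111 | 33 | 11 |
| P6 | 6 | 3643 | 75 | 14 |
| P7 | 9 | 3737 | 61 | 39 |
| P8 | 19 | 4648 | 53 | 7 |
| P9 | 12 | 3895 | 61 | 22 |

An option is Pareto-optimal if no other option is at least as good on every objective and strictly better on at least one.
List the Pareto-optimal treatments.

P2, P3, P4, P5, P6, P8

P1: dominated by P2 (duration 21≤23, cost 3757≤4271, efficacy 95≥39, side-effect rate 8≤27).
P2: not dominated (best efficacy).
P3: not dominated (best duration).
P4: not dominated.
P5: not dominated (best cost).
P6: not dominated.
P7: dominated by P4 (duration 7≤9, cost 2236≤3737, efficacy 66≥61, side-effect rate 14≤39).
P8: not dominated.
P9: dominated by P4 (duration 7≤12, cost 2236≤3895, efficacy 66≥61, side-effect rate 14≤22).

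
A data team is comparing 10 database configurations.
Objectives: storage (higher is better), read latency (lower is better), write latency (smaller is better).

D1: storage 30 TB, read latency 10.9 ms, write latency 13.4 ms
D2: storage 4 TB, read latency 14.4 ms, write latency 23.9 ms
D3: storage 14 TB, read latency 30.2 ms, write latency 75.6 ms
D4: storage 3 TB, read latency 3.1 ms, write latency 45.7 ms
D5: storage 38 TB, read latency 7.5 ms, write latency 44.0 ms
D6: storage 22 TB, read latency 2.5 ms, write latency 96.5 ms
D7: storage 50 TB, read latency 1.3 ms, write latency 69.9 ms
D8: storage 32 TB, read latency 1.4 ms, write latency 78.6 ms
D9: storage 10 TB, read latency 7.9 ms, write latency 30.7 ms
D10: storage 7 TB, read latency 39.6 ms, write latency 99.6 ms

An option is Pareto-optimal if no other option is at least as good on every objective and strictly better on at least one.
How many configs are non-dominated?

D1: not dominated (best write latency).
D2: dominated by D1 (storage 30≥4, read latency 10.9≤14.4, write latency 13.4≤23.9).
D3: dominated by D1 (storage 30≥14, read latency 10.9≤30.2, write latency 13.4≤75.6).
D4: not dominated.
D5: not dominated.
D6: dominated by D7 (storage 50≥22, read latency 1.3≤2.5, write latency 69.9≤96.5).
D7: not dominated (best storage).
D8: dominated by D7 (storage 50≥32, read latency 1.3≤1.4, write latency 69.9≤78.6).
D9: not dominated.
D10: dominated by D1 (storage 30≥7, read latency 10.9≤39.6, write latency 13.4≤99.6).
Pareto-optimal: D1, D4, D5, D7, D9 → 5.

5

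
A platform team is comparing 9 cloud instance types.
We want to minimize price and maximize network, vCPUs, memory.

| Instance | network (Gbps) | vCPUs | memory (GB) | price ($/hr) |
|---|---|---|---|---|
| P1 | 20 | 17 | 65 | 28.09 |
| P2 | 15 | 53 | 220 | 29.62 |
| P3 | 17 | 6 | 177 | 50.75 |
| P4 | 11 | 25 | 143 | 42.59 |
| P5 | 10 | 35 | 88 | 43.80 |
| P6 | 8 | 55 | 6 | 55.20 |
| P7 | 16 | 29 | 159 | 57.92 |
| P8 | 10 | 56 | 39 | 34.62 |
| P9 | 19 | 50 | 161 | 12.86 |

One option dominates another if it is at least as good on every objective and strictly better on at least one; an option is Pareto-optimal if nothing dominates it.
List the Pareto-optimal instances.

P1, P2, P3, P8, P9

P1: not dominated (best network).
P2: not dominated (best memory).
P3: not dominated.
P4: dominated by P2 (network 15≥11, vCPUs 53≥25, memory 220≥143, price 29.62≤42.59).
P5: dominated by P2 (network 15≥10, vCPUs 53≥35, memory 220≥88, price 29.62≤43.80).
P6: dominated by P8 (network 10≥8, vCPUs 56≥55, memory 39≥6, price 34.62≤55.20).
P7: dominated by P9 (network 19≥16, vCPUs 50≥29, memory 161≥159, price 12.86≤57.92).
P8: not dominated (best vCPUs).
P9: not dominated (best price).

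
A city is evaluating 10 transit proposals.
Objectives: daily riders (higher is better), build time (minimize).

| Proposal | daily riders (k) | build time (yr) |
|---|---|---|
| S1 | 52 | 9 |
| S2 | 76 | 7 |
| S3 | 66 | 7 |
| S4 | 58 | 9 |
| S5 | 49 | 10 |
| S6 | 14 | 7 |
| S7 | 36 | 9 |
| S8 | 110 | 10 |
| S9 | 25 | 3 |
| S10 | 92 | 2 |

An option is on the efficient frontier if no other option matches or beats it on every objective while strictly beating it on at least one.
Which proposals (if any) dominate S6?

S2: daily riders 76≥14, build time 7≤7 — dominates S6.
S3: daily riders 66≥14, build time 7≤7 — dominates S6.
S9: daily riders 25≥14, build time 3≤7 — dominates S6.
S10: daily riders 92≥14, build time 2≤7 — dominates S6.
Others (S1, S4, S5, S7, S8) are each worse than S6 on at least one objective.

S2, S3, S9, S10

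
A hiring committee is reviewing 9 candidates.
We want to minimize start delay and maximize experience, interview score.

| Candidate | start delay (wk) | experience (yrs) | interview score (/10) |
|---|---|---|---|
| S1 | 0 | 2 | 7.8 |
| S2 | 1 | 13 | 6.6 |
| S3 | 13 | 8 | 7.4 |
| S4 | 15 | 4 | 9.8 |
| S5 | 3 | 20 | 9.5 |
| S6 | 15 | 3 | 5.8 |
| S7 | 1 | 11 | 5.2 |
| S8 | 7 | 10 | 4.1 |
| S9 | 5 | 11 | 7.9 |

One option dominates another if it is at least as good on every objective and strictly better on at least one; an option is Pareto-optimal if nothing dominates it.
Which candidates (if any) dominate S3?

S5: start delay 3≤13, experience 20≥8, interview score 9.5≥7.4 — dominates S3.
S9: start delay 5≤13, experience 11≥8, interview score 7.9≥7.4 — dominates S3.
Others (S1, S2, S4, S6, S7, S8) are each worse than S3 on at least one objective.

S5, S9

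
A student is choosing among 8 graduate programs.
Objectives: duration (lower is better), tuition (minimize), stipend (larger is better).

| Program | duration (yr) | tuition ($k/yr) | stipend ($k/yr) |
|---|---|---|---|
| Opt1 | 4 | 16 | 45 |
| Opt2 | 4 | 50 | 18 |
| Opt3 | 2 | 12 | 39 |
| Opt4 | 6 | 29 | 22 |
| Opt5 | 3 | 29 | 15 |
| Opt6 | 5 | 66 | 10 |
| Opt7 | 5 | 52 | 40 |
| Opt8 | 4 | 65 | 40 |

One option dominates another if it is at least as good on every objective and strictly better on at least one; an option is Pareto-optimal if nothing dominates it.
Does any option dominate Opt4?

Opt1 vs Opt4: duration 4≤6, tuition 16≤29, stipend 45≥22 — Opt1 is at least as good on every objective and strictly better on at least one, so Opt1 dominates Opt4.

Yes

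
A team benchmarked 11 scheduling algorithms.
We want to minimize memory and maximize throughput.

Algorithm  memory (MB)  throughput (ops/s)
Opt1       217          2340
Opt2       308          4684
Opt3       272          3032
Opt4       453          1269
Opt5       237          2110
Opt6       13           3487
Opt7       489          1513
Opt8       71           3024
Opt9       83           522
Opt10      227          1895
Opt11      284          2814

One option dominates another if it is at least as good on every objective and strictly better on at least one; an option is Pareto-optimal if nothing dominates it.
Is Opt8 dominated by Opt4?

No

Opt4 vs Opt8: Opt4 is worse on memory (453 vs 71), so it does not dominate Opt8.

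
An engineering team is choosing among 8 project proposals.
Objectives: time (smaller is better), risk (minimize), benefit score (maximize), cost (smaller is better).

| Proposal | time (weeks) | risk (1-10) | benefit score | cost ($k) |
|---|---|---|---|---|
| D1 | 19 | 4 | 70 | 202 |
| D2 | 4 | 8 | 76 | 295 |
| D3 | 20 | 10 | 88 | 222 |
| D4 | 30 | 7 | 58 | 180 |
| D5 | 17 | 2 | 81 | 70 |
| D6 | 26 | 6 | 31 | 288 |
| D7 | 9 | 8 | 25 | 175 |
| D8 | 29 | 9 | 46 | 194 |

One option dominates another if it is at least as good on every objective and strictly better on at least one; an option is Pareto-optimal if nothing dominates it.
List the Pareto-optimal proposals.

D1: dominated by D5 (time 17≤19, risk 2≤4, benefit score 81≥70, cost 70≤202).
D2: not dominated (best time).
D3: not dominated (best benefit score).
D4: dominated by D5 (time 17≤30, risk 2≤7, benefit score 81≥58, cost 70≤180).
D5: not dominated (best risk).
D6: dominated by D1 (time 19≤26, risk 4≤6, benefit score 70≥31, cost 202≤288).
D7: not dominated.
D8: dominated by D5 (time 17≤29, risk 2≤9, benefit score 81≥46, cost 70≤194).

D2, D3, D5, D7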